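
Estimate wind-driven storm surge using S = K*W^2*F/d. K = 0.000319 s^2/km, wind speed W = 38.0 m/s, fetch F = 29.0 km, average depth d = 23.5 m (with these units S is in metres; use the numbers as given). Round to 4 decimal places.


S = K * W^2 * F / d
W^2 = 38.0^2 = 1444.00
S = 0.000319 * 1444.00 * 29.0 / 23.5
Numerator = 0.000319 * 1444.00 * 29.0 = 13.358444
S = 13.358444 / 23.5 = 0.5684 m

0.5684


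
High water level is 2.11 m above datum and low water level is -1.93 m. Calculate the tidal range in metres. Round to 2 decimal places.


Tidal range = High water - Low water
Tidal range = 2.11 - (-1.93)
Tidal range = 4.04 m

4.04


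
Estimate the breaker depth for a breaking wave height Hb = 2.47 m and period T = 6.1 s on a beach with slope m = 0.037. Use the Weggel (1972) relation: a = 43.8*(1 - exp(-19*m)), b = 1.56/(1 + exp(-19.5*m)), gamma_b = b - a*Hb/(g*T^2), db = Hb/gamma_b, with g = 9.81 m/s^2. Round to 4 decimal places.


a = 43.8 * (1 - exp(-19 * m))
exp(-19 * 0.037) = exp(-0.7030) = 0.495098
a = 43.8 * (1 - 0.495098) = 22.114717
b = 1.56 / (1 + exp(-19.5 * m))
exp(-19.5 * 0.037) = exp(-0.7215) = 0.486023
b = 1.56 / (1 + 0.486023) = 1.049782
Hb / (g * T^2) = 2.47 / (9.81 * 6.1^2) = 2.47 / 365.0301 = 0.00676657
gamma_b = b - a * Hb/(g*T^2) = 1.049782 - 22.114717 * 0.00676657 = 0.900141
db = Hb / gamma_b = 2.47 / 0.900141
db = 2.7440 m

2.7440


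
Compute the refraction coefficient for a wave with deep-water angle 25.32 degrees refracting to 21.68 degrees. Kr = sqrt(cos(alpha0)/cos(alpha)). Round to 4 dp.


Kr = sqrt(cos(alpha0) / cos(alpha))
cos(25.32) = 0.903933
cos(21.68) = 0.929262
Kr = sqrt(0.903933 / 0.929262)
Kr = sqrt(0.972744)
Kr = 0.9863

0.9863


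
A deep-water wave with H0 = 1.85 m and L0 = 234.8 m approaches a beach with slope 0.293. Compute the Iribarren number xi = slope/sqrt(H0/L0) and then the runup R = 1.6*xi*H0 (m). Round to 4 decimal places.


xi = slope / sqrt(H0/L0)
H0/L0 = 1.85/234.8 = 0.007879
sqrt(0.007879) = 0.088764
xi = 0.293 / 0.088764 = 3.300888
R = 1.6 * xi * H0 = 1.6 * 3.300888 * 1.85
R = 9.7706 m

9.7706


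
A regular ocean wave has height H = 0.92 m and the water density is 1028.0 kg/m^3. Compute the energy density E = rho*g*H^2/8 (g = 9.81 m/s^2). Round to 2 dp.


E = (1/8) * rho * g * H^2
E = (1/8) * 1028.0 * 9.81 * 0.92^2
E = 0.125 * 1028.0 * 9.81 * 0.8464
E = 1066.96 J/m^2

1066.96


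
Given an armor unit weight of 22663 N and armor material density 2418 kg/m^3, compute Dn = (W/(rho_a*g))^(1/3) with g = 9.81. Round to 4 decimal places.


V = W / (rho_a * g)
V = 22663 / (2418 * 9.81)
V = 22663 / 23720.58
V = 0.955415 m^3
Dn = V^(1/3) = 0.955415^(1/3)
Dn = 0.9849 m

0.9849


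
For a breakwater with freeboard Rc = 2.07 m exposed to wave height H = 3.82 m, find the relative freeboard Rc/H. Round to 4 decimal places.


Relative freeboard = Rc / H
= 2.07 / 3.82
= 0.5419

0.5419


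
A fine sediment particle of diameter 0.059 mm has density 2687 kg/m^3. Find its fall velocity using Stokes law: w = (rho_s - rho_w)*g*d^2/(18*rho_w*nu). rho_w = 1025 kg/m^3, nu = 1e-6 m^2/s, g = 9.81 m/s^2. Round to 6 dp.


w = (rho_s - rho_w) * g * d^2 / (18 * rho_w * nu)
d = 0.059 mm = 0.000059 m
rho_s - rho_w = 2687 - 1025 = 1662
Numerator = 1662 * 9.81 * (0.000059)^2 = 0.000056754990
Denominator = 18 * 1025 * 1e-6 = 0.018450
w = 0.003076 m/s

0.003076


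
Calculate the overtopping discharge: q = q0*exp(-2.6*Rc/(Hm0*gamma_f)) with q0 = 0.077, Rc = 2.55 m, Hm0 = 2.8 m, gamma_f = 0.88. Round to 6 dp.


q = q0 * exp(-2.6 * Rc / (Hm0 * gamma_f))
Exponent = -2.6 * 2.55 / (2.8 * 0.88)
= -2.6 * 2.55 / 2.4640
= -2.690747
exp(-2.690747) = 0.067830
q = 0.077 * 0.067830
q = 0.005223 m^3/s/m

0.005223


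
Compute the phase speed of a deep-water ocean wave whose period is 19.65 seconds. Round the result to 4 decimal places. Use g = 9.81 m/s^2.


We use the deep-water celerity formula:
C = g * T / (2 * pi)
C = 9.81 * 19.65 / (2 * 3.14159...)
C = 192.766500 / 6.283185
C = 30.6797 m/s

30.6797


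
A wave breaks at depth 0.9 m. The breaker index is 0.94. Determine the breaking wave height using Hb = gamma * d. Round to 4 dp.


Hb = gamma * d
Hb = 0.94 * 0.9
Hb = 0.8460 m

0.8460


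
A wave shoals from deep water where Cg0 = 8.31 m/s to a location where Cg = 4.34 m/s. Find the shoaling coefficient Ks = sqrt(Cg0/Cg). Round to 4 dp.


Ks = sqrt(Cg0 / Cg)
Ks = sqrt(8.31 / 4.34)
Ks = sqrt(1.9147)
Ks = 1.3837

1.3837


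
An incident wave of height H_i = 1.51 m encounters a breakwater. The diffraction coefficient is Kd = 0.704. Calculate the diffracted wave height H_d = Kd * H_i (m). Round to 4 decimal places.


H_d = Kd * H_i
H_d = 0.704 * 1.51
H_d = 1.0630 m

1.0630


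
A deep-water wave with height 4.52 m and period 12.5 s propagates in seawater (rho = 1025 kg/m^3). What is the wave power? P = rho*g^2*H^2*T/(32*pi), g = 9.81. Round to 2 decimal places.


P = rho * g^2 * H^2 * T / (32 * pi)
P = 1025 * 9.81^2 * 4.52^2 * 12.5 / (32 * pi)
P = 1025 * 96.2361 * 20.4304 * 12.5 / 100.53096
P = 250581.45 W/m

250581.45


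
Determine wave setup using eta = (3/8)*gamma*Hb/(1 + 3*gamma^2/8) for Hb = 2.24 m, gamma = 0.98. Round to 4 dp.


eta = (3/8) * gamma * Hb / (1 + 3*gamma^2/8)
Numerator = (3/8) * 0.98 * 2.24 = 0.823200
Denominator = 1 + 3*0.98^2/8 = 1 + 0.360150 = 1.360150
eta = 0.823200 / 1.360150
eta = 0.6052 m

0.6052


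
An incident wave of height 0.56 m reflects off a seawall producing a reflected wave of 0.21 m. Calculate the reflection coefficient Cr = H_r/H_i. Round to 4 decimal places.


Cr = H_r / H_i
Cr = 0.21 / 0.56
Cr = 0.3750

0.3750


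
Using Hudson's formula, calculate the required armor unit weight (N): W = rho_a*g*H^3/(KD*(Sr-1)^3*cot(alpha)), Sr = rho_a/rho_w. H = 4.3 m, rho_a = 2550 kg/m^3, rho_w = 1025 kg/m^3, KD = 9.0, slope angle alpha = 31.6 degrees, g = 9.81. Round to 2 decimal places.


Sr = rho_a / rho_w = 2550 / 1025 = 2.487805
(Sr - 1) = 1.487805
(Sr - 1)^3 = 3.293350
cot(31.6) = 1 / tan(31.6) = 1 / 0.615204 = 1.625477
Numerator = 2550 * 9.81 * 4.3^3 = 1988907.3585
Denominator = 9.0 * 3.293350 * 1.625477 = 48.179381
W = 1988907.3585 / 48.179381
W = 41281.30 N

41281.30


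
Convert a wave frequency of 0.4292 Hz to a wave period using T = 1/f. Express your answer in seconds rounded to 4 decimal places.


T = 1 / f
T = 1 / 0.4292
T = 2.3299 s

2.3299


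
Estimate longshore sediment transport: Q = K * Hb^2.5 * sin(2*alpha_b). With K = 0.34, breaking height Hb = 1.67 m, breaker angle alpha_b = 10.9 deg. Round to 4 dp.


Q = K * Hb^2.5 * sin(2 * alpha_b)
Hb^2.5 = 1.67^2.5 = 3.604053
sin(2 * 10.9) = sin(21.8) = 0.371368
Q = 0.34 * 3.604053 * 0.371368
Q = 0.4551 m^3/s

0.4551


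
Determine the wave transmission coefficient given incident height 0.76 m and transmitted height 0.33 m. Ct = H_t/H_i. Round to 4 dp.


Ct = H_t / H_i
Ct = 0.33 / 0.76
Ct = 0.4342

0.4342


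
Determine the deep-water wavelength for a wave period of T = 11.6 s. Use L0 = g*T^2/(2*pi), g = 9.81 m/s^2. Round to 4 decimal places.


L0 = g * T^2 / (2 * pi)
L0 = 9.81 * 11.6^2 / (2 * pi)
L0 = 9.81 * 134.5600 / 6.28319
L0 = 1320.0336 / 6.28319
L0 = 210.0899 m

210.0899


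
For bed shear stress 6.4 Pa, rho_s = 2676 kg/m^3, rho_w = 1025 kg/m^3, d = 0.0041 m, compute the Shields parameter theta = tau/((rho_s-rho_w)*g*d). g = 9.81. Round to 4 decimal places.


theta = tau / ((rho_s - rho_w) * g * d)
rho_s - rho_w = 2676 - 1025 = 1651
Denominator = 1651 * 9.81 * 0.0041 = 66.404871
theta = 6.4 / 66.404871
theta = 0.0964

0.0964


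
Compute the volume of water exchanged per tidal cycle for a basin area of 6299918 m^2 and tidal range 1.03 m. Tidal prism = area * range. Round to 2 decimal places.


Tidal prism = Area * Tidal range
P = 6299918 * 1.03
P = 6488915.54 m^3

6488915.54


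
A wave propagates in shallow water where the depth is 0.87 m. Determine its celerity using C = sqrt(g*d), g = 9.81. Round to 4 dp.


Using the shallow-water approximation:
C = sqrt(g * d) = sqrt(9.81 * 0.87)
C = sqrt(8.5347)
C = 2.9214 m/s

2.9214


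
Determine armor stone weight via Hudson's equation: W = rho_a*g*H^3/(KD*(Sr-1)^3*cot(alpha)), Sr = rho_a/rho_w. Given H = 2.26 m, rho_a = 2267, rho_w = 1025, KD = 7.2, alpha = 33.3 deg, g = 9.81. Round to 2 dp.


Sr = rho_a / rho_w = 2267 / 1025 = 2.211707
(Sr - 1) = 1.211707
(Sr - 1)^3 = 1.779071
cot(33.3) = 1 / tan(33.3) = 1 / 0.656877 = 1.522355
Numerator = 2267 * 9.81 * 2.26^3 = 256711.8077
Denominator = 7.2 * 1.779071 * 1.522355 = 19.500309
W = 256711.8077 / 19.500309
W = 13164.50 N

13164.50


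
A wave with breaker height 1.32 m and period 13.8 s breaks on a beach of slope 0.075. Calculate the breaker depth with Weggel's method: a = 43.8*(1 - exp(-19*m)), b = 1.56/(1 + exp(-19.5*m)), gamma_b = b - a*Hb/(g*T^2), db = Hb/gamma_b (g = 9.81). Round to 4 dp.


a = 43.8 * (1 - exp(-19 * m))
exp(-19 * 0.075) = exp(-1.4250) = 0.240508
a = 43.8 * (1 - 0.240508) = 33.265729
b = 1.56 / (1 + exp(-19.5 * m))
exp(-19.5 * 0.075) = exp(-1.4625) = 0.231656
b = 1.56 / (1 + 0.231656) = 1.266587
Hb / (g * T^2) = 1.32 / (9.81 * 13.8^2) = 1.32 / 1868.2164 = 0.00070656
gamma_b = b - a * Hb/(g*T^2) = 1.266587 - 33.265729 * 0.00070656 = 1.243083
db = Hb / gamma_b = 1.32 / 1.243083
db = 1.0619 m

1.0619


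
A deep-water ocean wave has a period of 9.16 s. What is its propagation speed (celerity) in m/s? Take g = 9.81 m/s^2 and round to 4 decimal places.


We use the deep-water celerity formula:
C = g * T / (2 * pi)
C = 9.81 * 9.16 / (2 * 3.14159...)
C = 89.859600 / 6.283185
C = 14.3016 m/s

14.3016


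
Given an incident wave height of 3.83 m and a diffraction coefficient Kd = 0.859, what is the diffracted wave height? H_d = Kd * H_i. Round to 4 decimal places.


H_d = Kd * H_i
H_d = 0.859 * 3.83
H_d = 3.2900 m

3.2900


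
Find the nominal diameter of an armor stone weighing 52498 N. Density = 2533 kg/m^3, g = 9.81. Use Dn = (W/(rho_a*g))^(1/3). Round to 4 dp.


V = W / (rho_a * g)
V = 52498 / (2533 * 9.81)
V = 52498 / 24848.73
V = 2.112704 m^3
Dn = V^(1/3) = 2.112704^(1/3)
Dn = 1.2832 m

1.2832


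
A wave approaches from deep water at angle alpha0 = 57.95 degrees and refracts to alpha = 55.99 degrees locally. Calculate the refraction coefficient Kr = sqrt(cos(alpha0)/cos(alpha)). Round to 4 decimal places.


Kr = sqrt(cos(alpha0) / cos(alpha))
cos(57.95) = 0.530659
cos(55.99) = 0.559338
Kr = sqrt(0.530659 / 0.559338)
Kr = sqrt(0.948728)
Kr = 0.9740

0.9740


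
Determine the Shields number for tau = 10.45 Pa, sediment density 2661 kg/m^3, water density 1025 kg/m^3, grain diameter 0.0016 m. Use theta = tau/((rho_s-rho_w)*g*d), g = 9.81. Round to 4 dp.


theta = tau / ((rho_s - rho_w) * g * d)
rho_s - rho_w = 2661 - 1025 = 1636
Denominator = 1636 * 9.81 * 0.0016 = 25.678656
theta = 10.45 / 25.678656
theta = 0.4070

0.4070


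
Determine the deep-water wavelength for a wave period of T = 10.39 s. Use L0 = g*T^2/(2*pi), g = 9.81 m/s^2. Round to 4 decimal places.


L0 = g * T^2 / (2 * pi)
L0 = 9.81 * 10.39^2 / (2 * pi)
L0 = 9.81 * 107.9521 / 6.28319
L0 = 1059.0101 / 6.28319
L0 = 168.5467 m

168.5467


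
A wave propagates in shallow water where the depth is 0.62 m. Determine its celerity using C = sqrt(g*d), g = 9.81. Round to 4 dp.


Using the shallow-water approximation:
C = sqrt(g * d) = sqrt(9.81 * 0.62)
C = sqrt(6.0822)
C = 2.4662 m/s

2.4662


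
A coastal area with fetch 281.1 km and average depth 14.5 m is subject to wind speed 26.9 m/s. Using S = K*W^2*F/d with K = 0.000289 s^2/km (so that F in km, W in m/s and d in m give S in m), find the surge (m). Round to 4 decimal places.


S = K * W^2 * F / d
W^2 = 26.9^2 = 723.61
S = 0.000289 * 723.61 * 281.1 / 14.5
Numerator = 0.000289 * 723.61 * 281.1 = 58.784557
S = 58.784557 / 14.5 = 4.0541 m

4.0541


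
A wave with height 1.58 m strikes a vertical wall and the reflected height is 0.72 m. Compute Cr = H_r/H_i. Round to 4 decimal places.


Cr = H_r / H_i
Cr = 0.72 / 1.58
Cr = 0.4557

0.4557


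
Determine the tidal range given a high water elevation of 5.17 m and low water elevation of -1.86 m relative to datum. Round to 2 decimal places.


Tidal range = High water - Low water
Tidal range = 5.17 - (-1.86)
Tidal range = 7.03 m

7.03


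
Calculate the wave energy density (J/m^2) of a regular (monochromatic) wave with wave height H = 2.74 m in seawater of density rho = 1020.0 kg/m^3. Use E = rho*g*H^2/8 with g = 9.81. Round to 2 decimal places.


E = (1/8) * rho * g * H^2
E = (1/8) * 1020.0 * 9.81 * 2.74^2
E = 0.125 * 1020.0 * 9.81 * 7.5076
E = 9390.32 J/m^2

9390.32


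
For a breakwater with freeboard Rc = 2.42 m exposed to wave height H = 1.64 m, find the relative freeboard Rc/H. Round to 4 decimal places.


Relative freeboard = Rc / H
= 2.42 / 1.64
= 1.4756

1.4756


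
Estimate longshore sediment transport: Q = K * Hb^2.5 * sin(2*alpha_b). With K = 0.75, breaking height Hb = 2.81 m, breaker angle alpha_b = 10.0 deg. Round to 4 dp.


Q = K * Hb^2.5 * sin(2 * alpha_b)
Hb^2.5 = 2.81^2.5 = 13.236276
sin(2 * 10.0) = sin(20.0) = 0.342020
Q = 0.75 * 13.236276 * 0.342020
Q = 3.3953 m^3/s

3.3953


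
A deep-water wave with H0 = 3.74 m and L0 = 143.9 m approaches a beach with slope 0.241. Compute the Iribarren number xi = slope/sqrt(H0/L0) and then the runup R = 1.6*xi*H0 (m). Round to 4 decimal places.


xi = slope / sqrt(H0/L0)
H0/L0 = 3.74/143.9 = 0.025990
sqrt(0.025990) = 0.161215
xi = 0.241 / 0.161215 = 1.494898
R = 1.6 * xi * H0 = 1.6 * 1.494898 * 3.74
R = 8.9455 m

8.9455


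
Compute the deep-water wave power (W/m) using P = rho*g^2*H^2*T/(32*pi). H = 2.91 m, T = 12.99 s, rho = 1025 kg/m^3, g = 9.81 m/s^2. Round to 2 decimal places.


P = rho * g^2 * H^2 * T / (32 * pi)
P = 1025 * 9.81^2 * 2.91^2 * 12.99 / (32 * pi)
P = 1025 * 96.2361 * 8.4681 * 12.99 / 100.53096
P = 107933.72 W/m

107933.72


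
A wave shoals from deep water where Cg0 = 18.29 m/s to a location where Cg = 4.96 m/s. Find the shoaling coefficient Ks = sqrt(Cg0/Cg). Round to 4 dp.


Ks = sqrt(Cg0 / Cg)
Ks = sqrt(18.29 / 4.96)
Ks = sqrt(3.6875)
Ks = 1.9203

1.9203


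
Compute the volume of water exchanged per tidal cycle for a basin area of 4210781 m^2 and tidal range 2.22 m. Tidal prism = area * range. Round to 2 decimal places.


Tidal prism = Area * Tidal range
P = 4210781 * 2.22
P = 9347933.82 m^3

9347933.82


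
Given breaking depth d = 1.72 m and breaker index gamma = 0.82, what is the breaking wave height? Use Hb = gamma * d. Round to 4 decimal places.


Hb = gamma * d
Hb = 0.82 * 1.72
Hb = 1.4104 m

1.4104


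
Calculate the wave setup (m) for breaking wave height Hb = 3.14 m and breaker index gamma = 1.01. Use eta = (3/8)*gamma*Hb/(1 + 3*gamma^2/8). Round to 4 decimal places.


eta = (3/8) * gamma * Hb / (1 + 3*gamma^2/8)
Numerator = (3/8) * 1.01 * 3.14 = 1.189275
Denominator = 1 + 3*1.01^2/8 = 1 + 0.382538 = 1.382538
eta = 1.189275 / 1.382538
eta = 0.8602 m

0.8602


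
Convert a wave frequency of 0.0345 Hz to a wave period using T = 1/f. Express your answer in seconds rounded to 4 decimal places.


T = 1 / f
T = 1 / 0.0345
T = 28.9855 s

28.9855


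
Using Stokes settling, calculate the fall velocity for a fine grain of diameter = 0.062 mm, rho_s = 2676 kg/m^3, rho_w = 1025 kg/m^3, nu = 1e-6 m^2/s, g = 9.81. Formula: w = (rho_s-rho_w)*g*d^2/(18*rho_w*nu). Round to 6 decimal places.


w = (rho_s - rho_w) * g * d^2 / (18 * rho_w * nu)
d = 0.062 mm = 0.000062 m
rho_s - rho_w = 2676 - 1025 = 1651
Numerator = 1651 * 9.81 * (0.000062)^2 = 0.000062258616
Denominator = 18 * 1025 * 1e-6 = 0.018450
w = 0.003374 m/s

0.003374


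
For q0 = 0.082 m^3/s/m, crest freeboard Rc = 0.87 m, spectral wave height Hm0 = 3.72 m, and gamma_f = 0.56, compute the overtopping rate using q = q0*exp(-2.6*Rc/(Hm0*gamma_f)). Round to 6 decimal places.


q = q0 * exp(-2.6 * Rc / (Hm0 * gamma_f))
Exponent = -2.6 * 0.87 / (3.72 * 0.56)
= -2.6 * 0.87 / 2.0832
= -1.085829
exp(-1.085829) = 0.337622
q = 0.082 * 0.337622
q = 0.027685 m^3/s/m

0.027685


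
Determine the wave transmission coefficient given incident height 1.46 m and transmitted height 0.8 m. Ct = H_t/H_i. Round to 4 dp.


Ct = H_t / H_i
Ct = 0.8 / 1.46
Ct = 0.5479

0.5479


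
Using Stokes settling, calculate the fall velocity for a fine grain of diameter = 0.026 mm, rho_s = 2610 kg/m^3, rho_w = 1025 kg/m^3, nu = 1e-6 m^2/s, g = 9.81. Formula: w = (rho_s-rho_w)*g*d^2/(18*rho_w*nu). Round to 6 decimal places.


w = (rho_s - rho_w) * g * d^2 / (18 * rho_w * nu)
d = 0.026 mm = 0.000026 m
rho_s - rho_w = 2610 - 1025 = 1585
Numerator = 1585 * 9.81 * (0.000026)^2 = 0.000010511023
Denominator = 18 * 1025 * 1e-6 = 0.018450
w = 0.000570 m/s

0.000570


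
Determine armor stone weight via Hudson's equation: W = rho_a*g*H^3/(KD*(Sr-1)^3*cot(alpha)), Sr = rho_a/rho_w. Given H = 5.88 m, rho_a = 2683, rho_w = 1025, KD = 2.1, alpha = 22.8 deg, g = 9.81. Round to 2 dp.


Sr = rho_a / rho_w = 2683 / 1025 = 2.617561
(Sr - 1) = 1.617561
(Sr - 1)^3 = 4.232354
cot(22.8) = 1 / tan(22.8) = 1 / 0.420361 = 2.378906
Numerator = 2683 * 9.81 * 5.88^3 = 5350836.2215
Denominator = 2.1 * 4.232354 * 2.378906 = 21.143582
W = 5350836.2215 / 21.143582
W = 253071.42 N

253071.42


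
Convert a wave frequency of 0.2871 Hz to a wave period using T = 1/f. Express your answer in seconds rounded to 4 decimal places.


T = 1 / f
T = 1 / 0.2871
T = 3.4831 s

3.4831


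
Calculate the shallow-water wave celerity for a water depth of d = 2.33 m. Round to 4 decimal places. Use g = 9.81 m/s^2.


Using the shallow-water approximation:
C = sqrt(g * d) = sqrt(9.81 * 2.33)
C = sqrt(22.8573)
C = 4.7809 m/s

4.7809


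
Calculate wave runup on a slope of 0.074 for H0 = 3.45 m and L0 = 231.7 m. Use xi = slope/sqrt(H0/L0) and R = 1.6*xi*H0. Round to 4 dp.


xi = slope / sqrt(H0/L0)
H0/L0 = 3.45/231.7 = 0.014890
sqrt(0.014890) = 0.122024
xi = 0.074 / 0.122024 = 0.606436
R = 1.6 * xi * H0 = 1.6 * 0.606436 * 3.45
R = 3.3475 m

3.3475


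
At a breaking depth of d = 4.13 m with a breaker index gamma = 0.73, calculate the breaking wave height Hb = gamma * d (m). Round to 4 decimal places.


Hb = gamma * d
Hb = 0.73 * 4.13
Hb = 3.0149 m

3.0149


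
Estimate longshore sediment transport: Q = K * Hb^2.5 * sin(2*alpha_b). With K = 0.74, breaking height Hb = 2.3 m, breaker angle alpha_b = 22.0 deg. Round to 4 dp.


Q = K * Hb^2.5 * sin(2 * alpha_b)
Hb^2.5 = 2.3^2.5 = 8.022682
sin(2 * 22.0) = sin(44.0) = 0.694658
Q = 0.74 * 8.022682 * 0.694658
Q = 4.1240 m^3/s

4.1240


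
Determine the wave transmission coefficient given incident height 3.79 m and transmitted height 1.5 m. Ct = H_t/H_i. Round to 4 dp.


Ct = H_t / H_i
Ct = 1.5 / 3.79
Ct = 0.3958

0.3958


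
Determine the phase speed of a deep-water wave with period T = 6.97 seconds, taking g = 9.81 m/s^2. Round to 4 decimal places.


We use the deep-water celerity formula:
C = g * T / (2 * pi)
C = 9.81 * 6.97 / (2 * 3.14159...)
C = 68.375700 / 6.283185
C = 10.8823 m/s

10.8823


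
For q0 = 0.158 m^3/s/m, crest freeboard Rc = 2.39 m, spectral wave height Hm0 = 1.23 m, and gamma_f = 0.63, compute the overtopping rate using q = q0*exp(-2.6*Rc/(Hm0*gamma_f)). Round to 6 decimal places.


q = q0 * exp(-2.6 * Rc / (Hm0 * gamma_f))
Exponent = -2.6 * 2.39 / (1.23 * 0.63)
= -2.6 * 2.39 / 0.7749
= -8.019099
exp(-8.019099) = 0.000329
q = 0.158 * 0.000329
q = 0.000052 m^3/s/m

0.000052


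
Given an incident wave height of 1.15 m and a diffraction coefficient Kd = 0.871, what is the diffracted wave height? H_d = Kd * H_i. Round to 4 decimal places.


H_d = Kd * H_i
H_d = 0.871 * 1.15
H_d = 1.0017 m

1.0017


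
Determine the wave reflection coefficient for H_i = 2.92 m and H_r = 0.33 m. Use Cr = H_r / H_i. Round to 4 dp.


Cr = H_r / H_i
Cr = 0.33 / 2.92
Cr = 0.1130

0.1130


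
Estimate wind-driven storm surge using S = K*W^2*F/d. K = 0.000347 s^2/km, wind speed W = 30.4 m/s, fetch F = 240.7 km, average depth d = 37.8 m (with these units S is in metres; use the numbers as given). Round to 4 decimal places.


S = K * W^2 * F / d
W^2 = 30.4^2 = 924.16
S = 0.000347 * 924.16 * 240.7 / 37.8
Numerator = 0.000347 * 924.16 * 240.7 = 77.188523
S = 77.188523 / 37.8 = 2.0420 m

2.0420


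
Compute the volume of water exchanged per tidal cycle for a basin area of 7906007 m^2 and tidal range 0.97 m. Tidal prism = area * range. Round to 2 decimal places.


Tidal prism = Area * Tidal range
P = 7906007 * 0.97
P = 7668826.79 m^3

7668826.79


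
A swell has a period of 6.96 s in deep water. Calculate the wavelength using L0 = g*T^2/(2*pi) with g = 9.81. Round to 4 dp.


L0 = g * T^2 / (2 * pi)
L0 = 9.81 * 6.96^2 / (2 * pi)
L0 = 9.81 * 48.4416 / 6.28319
L0 = 475.2121 / 6.28319
L0 = 75.6324 m

75.6324


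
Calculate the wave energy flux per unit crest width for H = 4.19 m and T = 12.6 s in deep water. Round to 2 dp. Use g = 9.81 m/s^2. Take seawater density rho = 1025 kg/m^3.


P = rho * g^2 * H^2 * T / (32 * pi)
P = 1025 * 9.81^2 * 4.19^2 * 12.6 / (32 * pi)
P = 1025 * 96.2361 * 17.5561 * 12.6 / 100.53096
P = 217050.41 W/m

217050.41


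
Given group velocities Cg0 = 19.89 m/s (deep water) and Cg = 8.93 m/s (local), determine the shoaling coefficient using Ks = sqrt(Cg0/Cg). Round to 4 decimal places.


Ks = sqrt(Cg0 / Cg)
Ks = sqrt(19.89 / 8.93)
Ks = sqrt(2.2273)
Ks = 1.4924

1.4924


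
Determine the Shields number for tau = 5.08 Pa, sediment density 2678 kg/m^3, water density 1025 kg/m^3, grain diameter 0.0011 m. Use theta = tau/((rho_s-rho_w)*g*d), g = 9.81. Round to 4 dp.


theta = tau / ((rho_s - rho_w) * g * d)
rho_s - rho_w = 2678 - 1025 = 1653
Denominator = 1653 * 9.81 * 0.0011 = 17.837523
theta = 5.08 / 17.837523
theta = 0.2848

0.2848


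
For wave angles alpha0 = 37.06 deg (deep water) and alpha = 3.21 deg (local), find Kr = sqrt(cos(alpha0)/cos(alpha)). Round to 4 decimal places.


Kr = sqrt(cos(alpha0) / cos(alpha))
cos(37.06) = 0.798005
cos(3.21) = 0.998431
Kr = sqrt(0.798005 / 0.998431)
Kr = sqrt(0.799259)
Kr = 0.8940

0.8940


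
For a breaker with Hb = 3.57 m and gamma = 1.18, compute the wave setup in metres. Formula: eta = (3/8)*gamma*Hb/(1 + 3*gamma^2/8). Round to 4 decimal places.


eta = (3/8) * gamma * Hb / (1 + 3*gamma^2/8)
Numerator = (3/8) * 1.18 * 3.57 = 1.579725
Denominator = 1 + 3*1.18^2/8 = 1 + 0.522150 = 1.522150
eta = 1.579725 / 1.522150
eta = 1.0378 m

1.0378


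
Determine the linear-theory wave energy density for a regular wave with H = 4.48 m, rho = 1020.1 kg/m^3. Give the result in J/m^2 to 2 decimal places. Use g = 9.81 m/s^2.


E = (1/8) * rho * g * H^2
E = (1/8) * 1020.1 * 9.81 * 4.48^2
E = 0.125 * 1020.1 * 9.81 * 20.0704
E = 25106.02 J/m^2

25106.02


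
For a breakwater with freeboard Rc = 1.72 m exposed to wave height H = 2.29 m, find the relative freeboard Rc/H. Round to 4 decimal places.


Relative freeboard = Rc / H
= 1.72 / 2.29
= 0.7511

0.7511


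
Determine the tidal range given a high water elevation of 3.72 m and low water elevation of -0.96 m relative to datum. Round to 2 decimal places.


Tidal range = High water - Low water
Tidal range = 3.72 - (-0.96)
Tidal range = 4.68 m

4.68


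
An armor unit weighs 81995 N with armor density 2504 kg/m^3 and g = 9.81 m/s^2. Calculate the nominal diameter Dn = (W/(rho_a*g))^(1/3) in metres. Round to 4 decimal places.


V = W / (rho_a * g)
V = 81995 / (2504 * 9.81)
V = 81995 / 24564.24
V = 3.337982 m^3
Dn = V^(1/3) = 3.337982^(1/3)
Dn = 1.4945 m

1.4945


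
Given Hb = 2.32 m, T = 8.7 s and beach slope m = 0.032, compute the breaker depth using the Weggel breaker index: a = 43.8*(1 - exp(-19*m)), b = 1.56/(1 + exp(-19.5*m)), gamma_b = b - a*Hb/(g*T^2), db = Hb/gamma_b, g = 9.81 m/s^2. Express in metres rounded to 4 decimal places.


a = 43.8 * (1 - exp(-19 * m))
exp(-19 * 0.032) = exp(-0.6080) = 0.544439
a = 43.8 * (1 - 0.544439) = 19.953587
b = 1.56 / (1 + exp(-19.5 * m))
exp(-19.5 * 0.032) = exp(-0.6240) = 0.535797
b = 1.56 / (1 + 0.535797) = 1.015759
Hb / (g * T^2) = 2.32 / (9.81 * 8.7^2) = 2.32 / 742.5189 = 0.00312450
gamma_b = b - a * Hb/(g*T^2) = 1.015759 - 19.953587 * 0.00312450 = 0.953414
db = Hb / gamma_b = 2.32 / 0.953414
db = 2.4334 m

2.4334


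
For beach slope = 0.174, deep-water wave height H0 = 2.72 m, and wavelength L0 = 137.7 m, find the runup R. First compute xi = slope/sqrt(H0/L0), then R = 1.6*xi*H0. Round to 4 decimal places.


xi = slope / sqrt(H0/L0)
H0/L0 = 2.72/137.7 = 0.019753
sqrt(0.019753) = 0.140546
xi = 0.174 / 0.140546 = 1.238032
R = 1.6 * xi * H0 = 1.6 * 1.238032 * 2.72
R = 5.3879 m

5.3879


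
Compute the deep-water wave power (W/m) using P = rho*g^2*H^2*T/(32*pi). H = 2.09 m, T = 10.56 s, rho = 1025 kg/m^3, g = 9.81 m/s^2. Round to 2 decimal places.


P = rho * g^2 * H^2 * T / (32 * pi)
P = 1025 * 9.81^2 * 2.09^2 * 10.56 / (32 * pi)
P = 1025 * 96.2361 * 4.3681 * 10.56 / 100.53096
P = 45260.41 W/m

45260.41


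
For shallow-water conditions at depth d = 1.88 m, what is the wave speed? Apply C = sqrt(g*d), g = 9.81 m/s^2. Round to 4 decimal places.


Using the shallow-water approximation:
C = sqrt(g * d) = sqrt(9.81 * 1.88)
C = sqrt(18.4428)
C = 4.2945 m/s

4.2945


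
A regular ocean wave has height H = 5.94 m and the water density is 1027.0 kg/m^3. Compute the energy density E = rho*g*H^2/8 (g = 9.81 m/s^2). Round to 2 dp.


E = (1/8) * rho * g * H^2
E = (1/8) * 1027.0 * 9.81 * 5.94^2
E = 0.125 * 1027.0 * 9.81 * 35.2836
E = 44434.71 J/m^2

44434.71


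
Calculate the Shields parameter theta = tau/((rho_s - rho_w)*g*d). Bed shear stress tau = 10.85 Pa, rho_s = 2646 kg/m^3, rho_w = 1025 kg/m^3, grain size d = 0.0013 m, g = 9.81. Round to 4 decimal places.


theta = tau / ((rho_s - rho_w) * g * d)
rho_s - rho_w = 2646 - 1025 = 1621
Denominator = 1621 * 9.81 * 0.0013 = 20.672613
theta = 10.85 / 20.672613
theta = 0.5248

0.5248


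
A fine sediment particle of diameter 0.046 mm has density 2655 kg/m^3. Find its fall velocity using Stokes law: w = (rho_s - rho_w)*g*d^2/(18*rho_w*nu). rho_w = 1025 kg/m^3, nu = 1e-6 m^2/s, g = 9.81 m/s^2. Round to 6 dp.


w = (rho_s - rho_w) * g * d^2 / (18 * rho_w * nu)
d = 0.046 mm = 0.000046 m
rho_s - rho_w = 2655 - 1025 = 1630
Numerator = 1630 * 9.81 * (0.000046)^2 = 0.000033835475
Denominator = 18 * 1025 * 1e-6 = 0.018450
w = 0.001834 m/s

0.001834


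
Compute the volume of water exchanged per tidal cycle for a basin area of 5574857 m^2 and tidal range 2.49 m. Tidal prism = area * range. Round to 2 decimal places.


Tidal prism = Area * Tidal range
P = 5574857 * 2.49
P = 13881393.93 m^3

13881393.93


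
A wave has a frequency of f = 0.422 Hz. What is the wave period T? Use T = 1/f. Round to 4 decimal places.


T = 1 / f
T = 1 / 0.422
T = 2.3697 s

2.3697


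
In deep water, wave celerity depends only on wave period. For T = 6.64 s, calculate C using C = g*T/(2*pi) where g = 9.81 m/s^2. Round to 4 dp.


We use the deep-water celerity formula:
C = g * T / (2 * pi)
C = 9.81 * 6.64 / (2 * 3.14159...)
C = 65.138400 / 6.283185
C = 10.3671 m/s

10.3671


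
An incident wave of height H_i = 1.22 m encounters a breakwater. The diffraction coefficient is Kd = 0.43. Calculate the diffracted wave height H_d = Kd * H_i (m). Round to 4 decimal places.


H_d = Kd * H_i
H_d = 0.43 * 1.22
H_d = 0.5246 m

0.5246


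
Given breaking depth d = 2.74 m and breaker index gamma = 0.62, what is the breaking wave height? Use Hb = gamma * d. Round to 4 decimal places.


Hb = gamma * d
Hb = 0.62 * 2.74
Hb = 1.6988 m

1.6988


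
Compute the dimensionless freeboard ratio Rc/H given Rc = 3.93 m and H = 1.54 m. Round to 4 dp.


Relative freeboard = Rc / H
= 3.93 / 1.54
= 2.5519

2.5519


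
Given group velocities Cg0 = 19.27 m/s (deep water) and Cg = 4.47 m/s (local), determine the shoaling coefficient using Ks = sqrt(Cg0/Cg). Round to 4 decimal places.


Ks = sqrt(Cg0 / Cg)
Ks = sqrt(19.27 / 4.47)
Ks = sqrt(4.3110)
Ks = 2.0763

2.0763


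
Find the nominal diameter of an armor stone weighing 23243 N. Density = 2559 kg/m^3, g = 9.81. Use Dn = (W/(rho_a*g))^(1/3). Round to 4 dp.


V = W / (rho_a * g)
V = 23243 / (2559 * 9.81)
V = 23243 / 25103.79
V = 0.925876 m^3
Dn = V^(1/3) = 0.925876^(1/3)
Dn = 0.9747 m

0.9747


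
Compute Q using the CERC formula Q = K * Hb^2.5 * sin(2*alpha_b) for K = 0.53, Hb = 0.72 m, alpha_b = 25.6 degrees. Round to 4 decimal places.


Q = K * Hb^2.5 * sin(2 * alpha_b)
Hb^2.5 = 0.72^2.5 = 0.439877
sin(2 * 25.6) = sin(51.2) = 0.779338
Q = 0.53 * 0.439877 * 0.779338
Q = 0.1817 m^3/s

0.1817


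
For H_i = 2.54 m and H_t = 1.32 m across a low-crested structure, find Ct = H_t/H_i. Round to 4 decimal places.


Ct = H_t / H_i
Ct = 1.32 / 2.54
Ct = 0.5197

0.5197


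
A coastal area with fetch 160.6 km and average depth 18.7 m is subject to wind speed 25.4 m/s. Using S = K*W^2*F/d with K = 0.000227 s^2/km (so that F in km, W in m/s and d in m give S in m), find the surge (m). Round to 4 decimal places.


S = K * W^2 * F / d
W^2 = 25.4^2 = 645.16
S = 0.000227 * 645.16 * 160.6 / 18.7
Numerator = 0.000227 * 645.16 * 160.6 = 23.520082
S = 23.520082 / 18.7 = 1.2578 m

1.2578


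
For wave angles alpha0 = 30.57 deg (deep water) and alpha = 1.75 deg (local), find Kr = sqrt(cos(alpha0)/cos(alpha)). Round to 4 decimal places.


Kr = sqrt(cos(alpha0) / cos(alpha))
cos(30.57) = 0.861008
cos(1.75) = 0.999534
Kr = sqrt(0.861008 / 0.999534)
Kr = sqrt(0.861410)
Kr = 0.9281

0.9281


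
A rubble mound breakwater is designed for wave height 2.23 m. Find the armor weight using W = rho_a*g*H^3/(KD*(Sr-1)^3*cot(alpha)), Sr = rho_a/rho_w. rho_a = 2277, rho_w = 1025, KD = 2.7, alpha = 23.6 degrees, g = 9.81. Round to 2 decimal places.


Sr = rho_a / rho_w = 2277 / 1025 = 2.221463
(Sr - 1) = 1.221463
(Sr - 1)^3 = 1.822390
cot(23.6) = 1 / tan(23.6) = 1 / 0.436889 = 2.288910
Numerator = 2277 * 9.81 * 2.23^3 = 247711.7612
Denominator = 2.7 * 1.822390 * 2.288910 = 11.262474
W = 247711.7612 / 11.262474
W = 21994.44 N

21994.44


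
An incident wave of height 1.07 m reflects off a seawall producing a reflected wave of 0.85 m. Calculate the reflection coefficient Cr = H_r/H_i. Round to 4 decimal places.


Cr = H_r / H_i
Cr = 0.85 / 1.07
Cr = 0.7944

0.7944


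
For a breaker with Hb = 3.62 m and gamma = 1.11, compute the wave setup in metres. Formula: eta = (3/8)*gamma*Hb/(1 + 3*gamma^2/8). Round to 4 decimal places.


eta = (3/8) * gamma * Hb / (1 + 3*gamma^2/8)
Numerator = (3/8) * 1.11 * 3.62 = 1.506825
Denominator = 1 + 3*1.11^2/8 = 1 + 0.462038 = 1.462038
eta = 1.506825 / 1.462038
eta = 1.0306 m

1.0306


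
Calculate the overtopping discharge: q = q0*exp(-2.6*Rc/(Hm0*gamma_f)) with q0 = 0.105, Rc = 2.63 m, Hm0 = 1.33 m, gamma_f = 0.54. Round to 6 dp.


q = q0 * exp(-2.6 * Rc / (Hm0 * gamma_f))
Exponent = -2.6 * 2.63 / (1.33 * 0.54)
= -2.6 * 2.63 / 0.7182
= -9.521025
exp(-9.521025) = 0.000073
q = 0.105 * 0.000073
q = 0.000008 m^3/s/m

0.000008


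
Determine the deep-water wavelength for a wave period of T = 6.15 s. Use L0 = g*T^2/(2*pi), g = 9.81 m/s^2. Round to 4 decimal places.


L0 = g * T^2 / (2 * pi)
L0 = 9.81 * 6.15^2 / (2 * pi)
L0 = 9.81 * 37.8225 / 6.28319
L0 = 371.0387 / 6.28319
L0 = 59.0526 m

59.0526


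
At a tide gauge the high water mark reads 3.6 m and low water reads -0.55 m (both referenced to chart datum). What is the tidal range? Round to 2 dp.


Tidal range = High water - Low water
Tidal range = 3.6 - (-0.55)
Tidal range = 4.15 m

4.15


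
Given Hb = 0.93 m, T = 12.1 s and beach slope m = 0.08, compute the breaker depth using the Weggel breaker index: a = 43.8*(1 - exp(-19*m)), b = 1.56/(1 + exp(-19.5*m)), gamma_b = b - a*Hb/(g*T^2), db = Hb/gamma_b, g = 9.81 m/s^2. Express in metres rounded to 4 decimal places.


a = 43.8 * (1 - exp(-19 * m))
exp(-19 * 0.08) = exp(-1.5200) = 0.218712
a = 43.8 * (1 - 0.218712) = 34.220419
b = 1.56 / (1 + exp(-19.5 * m))
exp(-19.5 * 0.08) = exp(-1.5600) = 0.210136
b = 1.56 / (1 + 0.210136) = 1.289111
Hb / (g * T^2) = 0.93 / (9.81 * 12.1^2) = 0.93 / 1436.2821 = 0.00064751
gamma_b = b - a * Hb/(g*T^2) = 1.289111 - 34.220419 * 0.00064751 = 1.266953
db = Hb / gamma_b = 0.93 / 1.266953
db = 0.7340 m

0.7340


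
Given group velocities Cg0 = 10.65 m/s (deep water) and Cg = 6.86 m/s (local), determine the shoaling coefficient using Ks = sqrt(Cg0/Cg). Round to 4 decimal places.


Ks = sqrt(Cg0 / Cg)
Ks = sqrt(10.65 / 6.86)
Ks = sqrt(1.5525)
Ks = 1.2460

1.2460


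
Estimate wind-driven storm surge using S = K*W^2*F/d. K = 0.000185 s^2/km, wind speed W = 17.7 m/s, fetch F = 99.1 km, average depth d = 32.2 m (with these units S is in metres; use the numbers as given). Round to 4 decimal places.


S = K * W^2 * F / d
W^2 = 17.7^2 = 313.29
S = 0.000185 * 313.29 * 99.1 / 32.2
Numerator = 0.000185 * 313.29 * 99.1 = 5.743702
S = 5.743702 / 32.2 = 0.1784 m

0.1784


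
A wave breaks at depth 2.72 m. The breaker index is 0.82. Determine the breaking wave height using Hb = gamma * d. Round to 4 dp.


Hb = gamma * d
Hb = 0.82 * 2.72
Hb = 2.2304 m

2.2304


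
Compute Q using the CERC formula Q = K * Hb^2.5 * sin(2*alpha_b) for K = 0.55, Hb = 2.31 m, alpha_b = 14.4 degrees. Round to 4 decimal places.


Q = K * Hb^2.5 * sin(2 * alpha_b)
Hb^2.5 = 2.31^2.5 = 8.110170
sin(2 * 14.4) = sin(28.8) = 0.481754
Q = 0.55 * 8.110170 * 0.481754
Q = 2.1489 m^3/s

2.1489


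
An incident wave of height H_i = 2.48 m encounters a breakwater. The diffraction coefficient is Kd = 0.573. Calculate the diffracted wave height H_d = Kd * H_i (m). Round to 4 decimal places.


H_d = Kd * H_i
H_d = 0.573 * 2.48
H_d = 1.4210 m

1.4210


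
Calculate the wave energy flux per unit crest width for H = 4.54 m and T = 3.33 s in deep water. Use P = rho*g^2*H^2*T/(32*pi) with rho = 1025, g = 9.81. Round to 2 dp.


P = rho * g^2 * H^2 * T / (32 * pi)
P = 1025 * 9.81^2 * 4.54^2 * 3.33 / (32 * pi)
P = 1025 * 96.2361 * 20.6116 * 3.33 / 100.53096
P = 67346.96 W/m

67346.96


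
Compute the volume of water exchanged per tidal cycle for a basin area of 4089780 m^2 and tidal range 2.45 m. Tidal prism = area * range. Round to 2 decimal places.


Tidal prism = Area * Tidal range
P = 4089780 * 2.45
P = 10019961.00 m^3

10019961.00


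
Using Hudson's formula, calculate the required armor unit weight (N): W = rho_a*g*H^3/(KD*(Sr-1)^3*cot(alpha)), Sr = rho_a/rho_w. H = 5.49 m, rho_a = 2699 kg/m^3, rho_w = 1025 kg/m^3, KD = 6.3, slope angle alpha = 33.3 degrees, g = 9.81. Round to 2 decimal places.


Sr = rho_a / rho_w = 2699 / 1025 = 2.633171
(Sr - 1) = 1.633171
(Sr - 1)^3 = 4.356069
cot(33.3) = 1 / tan(33.3) = 1 / 0.656877 = 1.522355
Numerator = 2699 * 9.81 * 5.49^3 = 4381158.0972
Denominator = 6.3 * 4.356069 * 1.522355 = 41.778333
W = 4381158.0972 / 41.778333
W = 104866.75 N

104866.75


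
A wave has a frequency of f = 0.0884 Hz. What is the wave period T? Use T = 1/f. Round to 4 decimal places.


T = 1 / f
T = 1 / 0.0884
T = 11.3122 s

11.3122


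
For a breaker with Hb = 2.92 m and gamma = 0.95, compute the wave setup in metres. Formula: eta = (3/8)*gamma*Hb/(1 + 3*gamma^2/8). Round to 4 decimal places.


eta = (3/8) * gamma * Hb / (1 + 3*gamma^2/8)
Numerator = (3/8) * 0.95 * 2.92 = 1.040250
Denominator = 1 + 3*0.95^2/8 = 1 + 0.338438 = 1.338438
eta = 1.040250 / 1.338438
eta = 0.7772 m

0.7772


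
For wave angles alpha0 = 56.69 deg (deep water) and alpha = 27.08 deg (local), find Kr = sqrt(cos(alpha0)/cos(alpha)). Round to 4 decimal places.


Kr = sqrt(cos(alpha0) / cos(alpha))
cos(56.69) = 0.549169
cos(27.08) = 0.890372
Kr = sqrt(0.549169 / 0.890372)
Kr = sqrt(0.616786)
Kr = 0.7854

0.7854


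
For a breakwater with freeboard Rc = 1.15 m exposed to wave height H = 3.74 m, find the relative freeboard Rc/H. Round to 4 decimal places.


Relative freeboard = Rc / H
= 1.15 / 3.74
= 0.3075

0.3075


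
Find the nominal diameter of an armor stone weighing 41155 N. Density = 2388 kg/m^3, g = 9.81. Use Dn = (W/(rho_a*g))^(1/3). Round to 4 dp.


V = W / (rho_a * g)
V = 41155 / (2388 * 9.81)
V = 41155 / 23426.28
V = 1.756788 m^3
Dn = V^(1/3) = 1.756788^(1/3)
Dn = 1.2066 m

1.2066


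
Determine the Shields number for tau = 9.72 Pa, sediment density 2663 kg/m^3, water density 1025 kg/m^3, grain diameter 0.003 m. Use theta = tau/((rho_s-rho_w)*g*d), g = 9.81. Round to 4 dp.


theta = tau / ((rho_s - rho_w) * g * d)
rho_s - rho_w = 2663 - 1025 = 1638
Denominator = 1638 * 9.81 * 0.003 = 48.206340
theta = 9.72 / 48.206340
theta = 0.2016

0.2016


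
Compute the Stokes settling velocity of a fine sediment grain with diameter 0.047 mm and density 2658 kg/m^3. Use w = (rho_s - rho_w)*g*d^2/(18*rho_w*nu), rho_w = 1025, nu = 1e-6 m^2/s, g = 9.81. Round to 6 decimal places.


w = (rho_s - rho_w) * g * d^2 / (18 * rho_w * nu)
d = 0.047 mm = 0.000047 m
rho_s - rho_w = 2658 - 1025 = 1633
Numerator = 1633 * 9.81 * (0.000047)^2 = 0.000035387584
Denominator = 18 * 1025 * 1e-6 = 0.018450
w = 0.001918 m/s

0.001918


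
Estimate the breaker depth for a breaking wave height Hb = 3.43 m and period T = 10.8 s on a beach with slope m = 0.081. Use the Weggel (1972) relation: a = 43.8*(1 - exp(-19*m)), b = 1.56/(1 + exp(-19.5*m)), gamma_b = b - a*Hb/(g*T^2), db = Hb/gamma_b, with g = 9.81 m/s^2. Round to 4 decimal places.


a = 43.8 * (1 - exp(-19 * m))
exp(-19 * 0.081) = exp(-1.5390) = 0.214596
a = 43.8 * (1 - 0.214596) = 34.400713
b = 1.56 / (1 + exp(-19.5 * m))
exp(-19.5 * 0.081) = exp(-1.5795) = 0.206078
b = 1.56 / (1 + 0.206078) = 1.293449
Hb / (g * T^2) = 3.43 / (9.81 * 10.8^2) = 3.43 / 1144.2384 = 0.00299763
gamma_b = b - a * Hb/(g*T^2) = 1.293449 - 34.400713 * 0.00299763 = 1.190328
db = Hb / gamma_b = 3.43 / 1.190328
db = 2.8816 m

2.8816


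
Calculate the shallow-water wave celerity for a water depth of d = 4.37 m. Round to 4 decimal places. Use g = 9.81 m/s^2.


Using the shallow-water approximation:
C = sqrt(g * d) = sqrt(9.81 * 4.37)
C = sqrt(42.8697)
C = 6.5475 m/s

6.5475


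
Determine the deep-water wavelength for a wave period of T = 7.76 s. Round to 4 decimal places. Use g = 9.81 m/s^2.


L0 = g * T^2 / (2 * pi)
L0 = 9.81 * 7.76^2 / (2 * pi)
L0 = 9.81 * 60.2176 / 6.28319
L0 = 590.7347 / 6.28319
L0 = 94.0183 m

94.0183


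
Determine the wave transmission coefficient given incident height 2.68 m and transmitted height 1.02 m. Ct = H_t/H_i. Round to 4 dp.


Ct = H_t / H_i
Ct = 1.02 / 2.68
Ct = 0.3806

0.3806


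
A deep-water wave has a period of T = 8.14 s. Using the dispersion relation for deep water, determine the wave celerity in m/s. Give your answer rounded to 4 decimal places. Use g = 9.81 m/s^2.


We use the deep-water celerity formula:
C = g * T / (2 * pi)
C = 9.81 * 8.14 / (2 * 3.14159...)
C = 79.853400 / 6.283185
C = 12.7091 m/s

12.7091


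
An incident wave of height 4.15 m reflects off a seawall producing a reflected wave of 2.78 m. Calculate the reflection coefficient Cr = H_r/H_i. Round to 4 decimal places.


Cr = H_r / H_i
Cr = 2.78 / 4.15
Cr = 0.6699

0.6699


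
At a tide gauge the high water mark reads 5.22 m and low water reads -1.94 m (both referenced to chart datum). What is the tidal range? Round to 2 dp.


Tidal range = High water - Low water
Tidal range = 5.22 - (-1.94)
Tidal range = 7.16 m

7.16


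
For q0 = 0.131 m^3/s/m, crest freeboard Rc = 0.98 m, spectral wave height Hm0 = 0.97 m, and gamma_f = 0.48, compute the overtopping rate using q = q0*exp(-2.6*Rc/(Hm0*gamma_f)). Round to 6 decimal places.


q = q0 * exp(-2.6 * Rc / (Hm0 * gamma_f))
Exponent = -2.6 * 0.98 / (0.97 * 0.48)
= -2.6 * 0.98 / 0.4656
= -5.472509
exp(-5.472509) = 0.004201
q = 0.131 * 0.004201
q = 0.000550 m^3/s/m

0.000550


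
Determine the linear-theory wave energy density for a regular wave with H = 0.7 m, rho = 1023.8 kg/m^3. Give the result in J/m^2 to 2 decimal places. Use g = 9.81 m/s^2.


E = (1/8) * rho * g * H^2
E = (1/8) * 1023.8 * 9.81 * 0.7^2
E = 0.125 * 1023.8 * 9.81 * 0.4900
E = 615.16 J/m^2

615.16
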